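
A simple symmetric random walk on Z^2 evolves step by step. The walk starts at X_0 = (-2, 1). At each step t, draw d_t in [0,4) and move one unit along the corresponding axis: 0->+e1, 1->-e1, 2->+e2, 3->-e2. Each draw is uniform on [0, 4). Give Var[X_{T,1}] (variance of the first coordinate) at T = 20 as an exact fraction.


10

Outcome values over d=0..3: [1, -1, 0, 0]
Σy = 0, Σy² = 2, M = 4
μ = 0/4 = 0,  σ² = 2/4 − (0)² = 1/2
Independent increments: Var[X_20] = 20·σ² = 20·(1/2) = 10


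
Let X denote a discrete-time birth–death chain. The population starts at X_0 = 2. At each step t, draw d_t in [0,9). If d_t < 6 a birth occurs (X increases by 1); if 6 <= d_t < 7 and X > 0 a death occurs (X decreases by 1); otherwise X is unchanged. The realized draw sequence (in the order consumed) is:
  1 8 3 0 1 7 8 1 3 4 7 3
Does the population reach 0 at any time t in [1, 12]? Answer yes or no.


t=0: X=2, d=1 → birth, X_1=3
t=1: X=3, d=8 → hold, X_2=3
t=2: X=3, d=3 → birth, X_3=4
t=3: X=4, d=0 → birth, X_4=5
t=4: X=5, d=1 → birth, X_5=6
t=5: X=6, d=7 → hold, X_6=6
t=6: X=6, d=8 → hold, X_7=6
t=7: X=6, d=1 → birth, X_8=7
t=8: X=7, d=3 → birth, X_9=8
t=9: X=8, d=4 → birth, X_10=9
t=10: X=9, d=7 → hold, X_11=9
t=11: X=9, d=3 → birth, X_12=10

no


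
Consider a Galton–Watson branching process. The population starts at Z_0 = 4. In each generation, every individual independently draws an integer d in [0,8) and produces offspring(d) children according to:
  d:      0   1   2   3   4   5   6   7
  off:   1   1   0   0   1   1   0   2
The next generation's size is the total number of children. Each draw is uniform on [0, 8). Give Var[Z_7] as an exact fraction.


72447291/67108864

Outcome values over d=0..7: [1, 1, 0, 0, 1, 1, 0, 2]
Σy = 6, Σy² = 8, M = 8
μ = 6/8 = 3/4,  σ² = 8/8 − (3/4)² = 7/16
V_0 = 0, E_0 = 4
V_1 = 7/16·E_0 + (3/4)²·V_0 = 7/4;  E_1 = 3
V_2 = 7/16·E_1 + (3/4)²·V_1 = 147/64;  E_2 = 9/4
V_3 = 7/16·E_2 + (3/4)²·V_2 = 2331/1024;  E_3 = 27/16
V_4 = 7/16·E_3 + (3/4)²·V_3 = 33075/16384;  E_4 = 81/64
V_5 = 7/16·E_4 + (3/4)²·V_4 = 442827/262144;  E_5 = 243/256
V_6 = 7/16·E_5 + (3/4)²·V_5 = 5727267/4194304;  E_6 = 729/1024
V_7 = 7/16·E_6 + (3/4)²·V_6 = 72447291/67108864;  E_7 = 2187/4096


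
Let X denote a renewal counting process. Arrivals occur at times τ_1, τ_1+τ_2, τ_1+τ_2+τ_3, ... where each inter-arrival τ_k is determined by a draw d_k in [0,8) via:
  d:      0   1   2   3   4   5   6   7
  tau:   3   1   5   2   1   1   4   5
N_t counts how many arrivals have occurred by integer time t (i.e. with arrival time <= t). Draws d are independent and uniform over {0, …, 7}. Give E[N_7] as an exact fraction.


Inter-arrival values over d=0..7: [3, 1, 5, 2, 1, 1, 4, 5]
Each d has probability 1/8, so the pmf of τ is: f(1) = 3/8, f(2) = 1/8, f(3) = 1/8, f(4) = 1/8, f(5) = 1/4
Renewal equation for m(n) = E[N_n]: condition on τ_1 = k (if k <= n, one arrival plus a fresh copy on the remaining n−k steps): m(n) = F(n) + Σ_{k<=n} f(k)·m(n−k), where F(n) = P(τ <= n) and m(0) = 0
m(1) = F(1) = 3/8
m(2) = F(2) + f(1)·m(1) = 1/2 + 3/8·3/8 = 41/64
m(3) = F(3) + f(1)·m(2) + f(2)·m(1) = 5/8 + 3/8·41/64 + 1/8·3/8 = 467/512
m(4) = F(4) + f(1)·m(3) + f(2)·m(2) + f(3)·m(1) = 3/4 + 3/8·467/512 + 1/8·41/64 + 1/8·3/8 = 4993/4096
m(5) = F(5) + f(1)·m(4) + f(2)·m(3) + f(3)·m(2) + f(4)·m(1) = 1 + 3/8·4993/4096 + 1/8·467/512 + 1/8·41/64 + 1/8·3/8 = 55643/32768
m(6) = F(6) + f(1)·m(5) + f(2)·m(4) + f(3)·m(3) + f(4)·m(2) + f(5)·m(1) = 1 + 3/8·55643/32768 + 1/8·4993/4096 + 1/8·467/512 + 1/8·41/64 + 1/4·3/8 = 544473/262144
m(7) = F(7) + f(1)·m(6) + f(2)·m(5) + f(3)·m(4) + f(4)·m(3) + f(5)·m(2) = 1 + 3/8·544473/262144 + 1/8·55643/32768 + 1/8·4993/4096 + 1/8·467/512 + 1/4·41/64 = 5070243/2097152
E[N_7] = m(7) = 5070243/2097152

5070243/2097152


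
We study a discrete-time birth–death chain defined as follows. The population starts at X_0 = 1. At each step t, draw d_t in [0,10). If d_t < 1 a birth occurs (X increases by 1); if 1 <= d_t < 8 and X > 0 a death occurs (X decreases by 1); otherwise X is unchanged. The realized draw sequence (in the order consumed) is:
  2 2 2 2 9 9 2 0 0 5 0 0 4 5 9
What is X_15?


t=0: X=1, d=2 → death, X_1=0
t=1: X=0, d=2 → hold, X_2=0
t=2: X=0, d=2 → hold, X_3=0
t=3: X=0, d=2 → hold, X_4=0
t=4: X=0, d=9 → hold, X_5=0
t=5: X=0, d=9 → hold, X_6=0
t=6: X=0, d=2 → hold, X_7=0
t=7: X=0, d=0 → birth, X_8=1
t=8: X=1, d=0 → birth, X_9=2
t=9: X=2, d=5 → death, X_10=1
t=10: X=1, d=0 → birth, X_11=2
t=11: X=2, d=0 → birth, X_12=3
t=12: X=3, d=4 → death, X_13=2
t=13: X=2, d=5 → death, X_14=1
t=14: X=1, d=9 → hold, X_15=1

1


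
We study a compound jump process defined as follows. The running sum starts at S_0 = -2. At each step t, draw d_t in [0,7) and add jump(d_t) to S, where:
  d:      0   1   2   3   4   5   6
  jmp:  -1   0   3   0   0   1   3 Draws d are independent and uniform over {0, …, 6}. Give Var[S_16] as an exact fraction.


1664/49

Outcome values over d=0..6: [-1, 0, 3, 0, 0, 1, 3]
Σy = 6, Σy² = 20, M = 7
μ = 6/7 = 6/7,  σ² = 20/7 − (6/7)² = 104/49
Independent increments: Var[S_16] = 16·σ² = 16·(104/49) = 1664/49


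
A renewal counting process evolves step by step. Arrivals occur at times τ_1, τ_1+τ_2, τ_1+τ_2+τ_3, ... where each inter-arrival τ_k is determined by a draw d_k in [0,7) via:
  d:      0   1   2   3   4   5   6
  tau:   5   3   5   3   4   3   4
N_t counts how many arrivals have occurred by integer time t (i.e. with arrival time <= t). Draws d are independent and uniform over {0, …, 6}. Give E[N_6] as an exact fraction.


58/49

Inter-arrival values over d=0..6: [5, 3, 5, 3, 4, 3, 4]
Each d has probability 1/7, so the pmf of τ is: f(3) = 3/7, f(4) = 2/7, f(5) = 2/7
Renewal equation for m(n) = E[N_n]: condition on τ_1 = k (if k <= n, one arrival plus a fresh copy on the remaining n−k steps): m(n) = F(n) + Σ_{k<=n} f(k)·m(n−k), where F(n) = P(τ <= n) and m(0) = 0
m(1) = F(1) = 0
m(2) = F(2) = 0
m(3) = F(3) = 3/7
m(4) = F(4) = 5/7
m(5) = F(5) = 1
m(6) = F(6) + f(3)·m(3) = 1 + 3/7·3/7 = 58/49
E[N_6] = m(6) = 58/49


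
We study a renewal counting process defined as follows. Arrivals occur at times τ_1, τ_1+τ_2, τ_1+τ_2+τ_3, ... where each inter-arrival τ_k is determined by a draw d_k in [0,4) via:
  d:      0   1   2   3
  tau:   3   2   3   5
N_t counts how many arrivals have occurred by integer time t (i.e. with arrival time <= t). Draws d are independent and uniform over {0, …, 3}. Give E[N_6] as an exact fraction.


Inter-arrival values over d=0..3: [3, 2, 3, 5]
Each d has probability 1/4, so the pmf of τ is: f(2) = 1/4, f(3) = 1/2, f(5) = 1/4
Renewal equation for m(n) = E[N_n]: condition on τ_1 = k (if k <= n, one arrival plus a fresh copy on the remaining n−k steps): m(n) = F(n) + Σ_{k<=n} f(k)·m(n−k), where F(n) = P(τ <= n) and m(0) = 0
m(1) = F(1) = 0
m(2) = F(2) = 1/4
m(3) = F(3) = 3/4
m(4) = F(4) + f(2)·m(2) = 3/4 + 1/4·1/4 = 13/16
m(5) = F(5) + f(2)·m(3) + f(3)·m(2) = 1 + 1/4·3/4 + 1/2·1/4 = 21/16
m(6) = F(6) + f(2)·m(4) + f(3)·m(3) = 1 + 1/4·13/16 + 1/2·3/4 = 101/64
E[N_6] = m(6) = 101/64

101/64


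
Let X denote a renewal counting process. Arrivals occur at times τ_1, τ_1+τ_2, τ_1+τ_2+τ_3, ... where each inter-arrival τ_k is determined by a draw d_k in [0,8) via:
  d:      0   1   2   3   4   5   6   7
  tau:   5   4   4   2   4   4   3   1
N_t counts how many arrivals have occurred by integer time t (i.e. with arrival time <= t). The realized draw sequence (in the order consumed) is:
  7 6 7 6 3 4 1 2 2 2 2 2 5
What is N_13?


draw d_1=7: τ_1=1, arrival time A_1=1
draw d_2=6: τ_2=3, arrival time A_2=4
draw d_3=7: τ_3=1, arrival time A_3=5
draw d_4=6: τ_4=3, arrival time A_4=8
draw d_5=3: τ_5=2, arrival time A_5=10
draw d_6=4: τ_6=4, arrival time A_6=14
draw d_7=1: τ_7=4, arrival time A_7=18
draw d_8=2: τ_8=4, arrival time A_8=22
draw d_9=2: τ_9=4, arrival time A_9=26
draw d_10=2: τ_10=4, arrival time A_10=30
draw d_11=2: τ_11=4, arrival time A_11=34
draw d_12=2: τ_12=4, arrival time A_12=38
draw d_13=5: τ_13=4, arrival time A_13=42
N_t over t=0..13: 0:0 1:1 2:1 3:1 4:2 5:3 6:3 7:3 8:4 9:4 10:5 11:5 12:5 13:5

5


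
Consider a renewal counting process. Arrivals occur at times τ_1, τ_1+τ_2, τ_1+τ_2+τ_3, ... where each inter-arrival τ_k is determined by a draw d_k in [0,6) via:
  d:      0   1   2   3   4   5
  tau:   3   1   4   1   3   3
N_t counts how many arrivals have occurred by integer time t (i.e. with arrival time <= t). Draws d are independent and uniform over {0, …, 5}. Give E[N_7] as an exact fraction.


Inter-arrival values over d=0..5: [3, 1, 4, 1, 3, 3]
Each d has probability 1/6, so the pmf of τ is: f(1) = 1/3, f(3) = 1/2, f(4) = 1/6
Renewal equation for m(n) = E[N_n]: condition on τ_1 = k (if k <= n, one arrival plus a fresh copy on the remaining n−k steps): m(n) = F(n) + Σ_{k<=n} f(k)·m(n−k), where F(n) = P(τ <= n) and m(0) = 0
m(1) = F(1) = 1/3
m(2) = F(2) + f(1)·m(1) = 1/3 + 1/3·1/3 = 4/9
m(3) = F(3) + f(1)·m(2) = 5/6 + 1/3·4/9 = 53/54
m(4) = F(4) + f(1)·m(3) + f(3)·m(1) = 1 + 1/3·53/54 + 1/2·1/3 = 121/81
m(5) = F(5) + f(1)·m(4) + f(3)·m(2) + f(4)·m(1) = 1 + 1/3·121/81 + 1/2·4/9 + 1/6·1/3 = 863/486
m(6) = F(6) + f(1)·m(5) + f(3)·m(3) + f(4)·m(2) = 1 + 1/3·863/486 + 1/2·53/54 + 1/6·4/9 = 6289/2916
m(7) = F(7) + f(1)·m(6) + f(3)·m(4) + f(4)·m(3) = 1 + 1/3·6289/2916 + 1/2·121/81 + 1/6·53/54 = 11501/4374
E[N_7] = m(7) = 11501/4374

11501/4374


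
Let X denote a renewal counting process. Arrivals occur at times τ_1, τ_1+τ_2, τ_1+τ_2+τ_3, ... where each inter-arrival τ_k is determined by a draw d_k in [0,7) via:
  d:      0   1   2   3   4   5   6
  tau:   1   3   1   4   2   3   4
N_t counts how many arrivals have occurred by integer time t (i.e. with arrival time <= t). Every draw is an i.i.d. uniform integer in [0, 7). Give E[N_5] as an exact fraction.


29572/16807

Inter-arrival values over d=0..6: [1, 3, 1, 4, 2, 3, 4]
Each d has probability 1/7, so the pmf of τ is: f(1) = 2/7, f(2) = 1/7, f(3) = 2/7, f(4) = 2/7
Renewal equation for m(n) = E[N_n]: condition on τ_1 = k (if k <= n, one arrival plus a fresh copy on the remaining n−k steps): m(n) = F(n) + Σ_{k<=n} f(k)·m(n−k), where F(n) = P(τ <= n) and m(0) = 0
m(1) = F(1) = 2/7
m(2) = F(2) + f(1)·m(1) = 3/7 + 2/7·2/7 = 25/49
m(3) = F(3) + f(1)·m(2) + f(2)·m(1) = 5/7 + 2/7·25/49 + 1/7·2/7 = 309/343
m(4) = F(4) + f(1)·m(3) + f(2)·m(2) + f(3)·m(1) = 1 + 2/7·309/343 + 1/7·25/49 + 2/7·2/7 = 3390/2401
m(5) = F(5) + f(1)·m(4) + f(2)·m(3) + f(3)·m(2) + f(4)·m(1) = 1 + 2/7·3390/2401 + 1/7·309/343 + 2/7·25/49 + 2/7·2/7 = 29572/16807
E[N_5] = m(5) = 29572/16807


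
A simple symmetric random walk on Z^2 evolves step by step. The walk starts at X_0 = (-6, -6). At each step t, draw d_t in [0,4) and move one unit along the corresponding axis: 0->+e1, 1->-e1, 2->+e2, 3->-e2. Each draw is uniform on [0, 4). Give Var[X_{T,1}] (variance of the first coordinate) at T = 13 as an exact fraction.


Outcome values over d=0..3: [1, -1, 0, 0]
Σy = 0, Σy² = 2, M = 4
μ = 0/4 = 0,  σ² = 2/4 − (0)² = 1/2
Independent increments: Var[X_13] = 13·σ² = 13·(1/2) = 13/2

13/2


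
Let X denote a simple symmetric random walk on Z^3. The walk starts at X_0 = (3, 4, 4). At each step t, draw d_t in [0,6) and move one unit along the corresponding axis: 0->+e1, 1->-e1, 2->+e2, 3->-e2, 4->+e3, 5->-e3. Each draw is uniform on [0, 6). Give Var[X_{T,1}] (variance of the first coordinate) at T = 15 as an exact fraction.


Outcome values over d=0..5: [1, -1, 0, 0, 0, 0]
Σy = 0, Σy² = 2, M = 6
μ = 0/6 = 0,  σ² = 2/6 − (0)² = 1/3
Independent increments: Var[X_15] = 15·σ² = 15·(1/3) = 5

5


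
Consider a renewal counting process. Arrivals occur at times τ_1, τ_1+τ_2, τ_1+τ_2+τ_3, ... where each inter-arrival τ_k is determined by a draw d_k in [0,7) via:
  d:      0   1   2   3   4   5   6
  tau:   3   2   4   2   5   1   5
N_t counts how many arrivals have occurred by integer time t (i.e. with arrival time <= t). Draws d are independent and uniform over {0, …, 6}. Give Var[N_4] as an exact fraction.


3296768/5764801

Inter-arrival values over d=0..6: [3, 2, 4, 2, 5, 1, 5]
Each d has probability 1/7, so the pmf of τ is: f(1) = 1/7, f(2) = 2/7, f(3) = 1/7, f(4) = 1/7, f(5) = 2/7
Let p_n(j) = P(N_n = j), with p_0 = [1]. Condition on τ_1: p_n(0) = P(τ > n), and for j >= 1, p_n(j) = Σ_{k<=n} f(k)·p_{n−k}(j−1)
p_1 = [6/7, 1/7]  (j = 0..1)
p_2 = [4/7, 20/49, 1/49]  (j = 0..2)
p_3 = [3/7, 23/49, 34/343, 1/343]  (j = 0..3)
p_4 = [2/7, 24/49, 10/49, 48/2401, 1/2401]  (j = 0..4)
E[N_4] = Σ j·p_4(j) = 2304/2401;  E[N_4²] = Σ j²·p_4(j) = 512/343
Var[N_4] = 512/343 − (2304/2401)² = 3296768/5764801


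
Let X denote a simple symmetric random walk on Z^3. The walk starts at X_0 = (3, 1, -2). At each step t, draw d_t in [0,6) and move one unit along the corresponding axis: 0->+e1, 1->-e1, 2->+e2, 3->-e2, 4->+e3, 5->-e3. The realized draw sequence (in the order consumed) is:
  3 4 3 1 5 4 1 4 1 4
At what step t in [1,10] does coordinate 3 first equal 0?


8

t=0: X=(3, 1, -2), d=3 → -e2, X_1=(3, 0, -2)
t=1: X=(3, 0, -2), d=4 → +e3, X_2=(3, 0, -1)
t=2: X=(3, 0, -1), d=3 → -e2, X_3=(3, -1, -1)
t=3: X=(3, -1, -1), d=1 → -e1, X_4=(2, -1, -1)
t=4: X=(2, -1, -1), d=5 → -e3, X_5=(2, -1, -2)
t=5: X=(2, -1, -2), d=4 → +e3, X_6=(2, -1, -1)
t=6: X=(2, -1, -1), d=1 → -e1, X_7=(1, -1, -1)
t=7: X=(1, -1, -1), d=4 → +e3, X_8=(1, -1, 0)
t=8: X=(1, -1, 0), d=1 → -e1, X_9=(0, -1, 0)
t=9: X=(0, -1, 0), d=4 → +e3, X_10=(0, -1, 1)


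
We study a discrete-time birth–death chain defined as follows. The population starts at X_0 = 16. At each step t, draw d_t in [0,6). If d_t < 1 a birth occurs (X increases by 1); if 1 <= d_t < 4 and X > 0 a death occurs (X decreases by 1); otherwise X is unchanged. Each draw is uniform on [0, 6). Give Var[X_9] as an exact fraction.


5

X can drop by at most 1 per step and X_0 = 16 > T = 9, so X_t >= 16 − t >= 7 > 0 for every t <= 9: the floor at 0 (the 'and X > 0' condition) never binds. Hence X_9 = X_0 + Σ_{t<9} Y_t with i.i.d. increments Y_t = y(d_t) ∈ {+1, −1, 0}.
Outcome values over d=0..5: [1, -1, -1, -1, 0, 0]
Σy = -2, Σy² = 4, M = 6
μ = -2/6 = -1/3,  σ² = 4/6 − (-1/3)² = 5/9
Independent increments: Var[X_9] = 9·σ² = 9·(5/9) = 5


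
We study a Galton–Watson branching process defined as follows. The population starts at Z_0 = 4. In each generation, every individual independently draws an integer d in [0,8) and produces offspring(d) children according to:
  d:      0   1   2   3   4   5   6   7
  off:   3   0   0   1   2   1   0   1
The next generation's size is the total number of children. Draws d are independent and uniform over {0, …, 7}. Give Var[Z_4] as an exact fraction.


16

Outcome values over d=0..7: [3, 0, 0, 1, 2, 1, 0, 1]
Σy = 8, Σy² = 16, M = 8
μ = 8/8 = 1,  σ² = 16/8 − (1)² = 1
V_0 = 0, E_0 = 4
V_1 = 1·E_0 + (1)²·V_0 = 4;  E_1 = 4
V_2 = 1·E_1 + (1)²·V_1 = 8;  E_2 = 4
V_3 = 1·E_2 + (1)²·V_2 = 12;  E_3 = 4
V_4 = 1·E_3 + (1)²·V_3 = 16;  E_4 = 4


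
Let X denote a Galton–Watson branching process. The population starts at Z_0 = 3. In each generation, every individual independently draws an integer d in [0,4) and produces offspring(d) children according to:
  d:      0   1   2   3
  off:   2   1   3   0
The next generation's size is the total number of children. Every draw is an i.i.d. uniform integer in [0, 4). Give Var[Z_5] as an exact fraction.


Outcome values over d=0..3: [2, 1, 3, 0]
Σy = 6, Σy² = 14, M = 4
μ = 6/4 = 3/2,  σ² = 14/4 − (3/2)² = 5/4
V_0 = 0, E_0 = 3
V_1 = 5/4·E_0 + (3/2)²·V_0 = 15/4;  E_1 = 9/2
V_2 = 5/4·E_1 + (3/2)²·V_1 = 225/16;  E_2 = 27/4
V_3 = 5/4·E_2 + (3/2)²·V_2 = 2565/64;  E_3 = 81/8
V_4 = 5/4·E_3 + (3/2)²·V_3 = 26325/256;  E_4 = 243/16
V_5 = 5/4·E_4 + (3/2)²·V_4 = 256365/1024;  E_5 = 729/32

256365/1024


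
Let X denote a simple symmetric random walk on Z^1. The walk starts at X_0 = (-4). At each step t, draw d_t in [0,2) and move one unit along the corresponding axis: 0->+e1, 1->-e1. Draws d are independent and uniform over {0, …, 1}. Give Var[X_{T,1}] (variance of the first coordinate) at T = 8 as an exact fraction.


8

Outcome values over d=0..1: [1, -1]
Σy = 0, Σy² = 2, M = 2
μ = 0/2 = 0,  σ² = 2/2 − (0)² = 1
Independent increments: Var[X_8] = 8·σ² = 8·(1) = 8


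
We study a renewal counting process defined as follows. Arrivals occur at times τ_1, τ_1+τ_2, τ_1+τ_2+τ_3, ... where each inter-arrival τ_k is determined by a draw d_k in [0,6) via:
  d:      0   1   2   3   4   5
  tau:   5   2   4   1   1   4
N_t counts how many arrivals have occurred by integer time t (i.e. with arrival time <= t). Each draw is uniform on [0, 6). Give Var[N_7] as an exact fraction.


Inter-arrival values over d=0..5: [5, 2, 4, 1, 1, 4]
Each d has probability 1/6, so the pmf of τ is: f(1) = 1/3, f(2) = 1/6, f(4) = 1/3, f(5) = 1/6
Let p_n(j) = P(N_n = j), with p_0 = [1]. Condition on τ_1: p_n(0) = P(τ > n), and for j >= 1, p_n(j) = Σ_{k<=n} f(k)·p_{n−k}(j−1)
p_1 = [2/3, 1/3]  (j = 0..1)
p_2 = [1/2, 7/18, 1/9]  (j = 0..2)
p_3 = [1/2, 5/18, 5/27, 1/27]  (j = 0..3)
p_4 = [1/6, 7/12, 17/108, 13/162, 1/81]  (j = 0..4)
p_5 = [0, 19/36, 19/54, 1/12, 8/243, 1/243]  (j = 0..5)
p_6 = [0, 11/36, 11/24, 13/72, 10/243, 19/1458, 1/729]  (j = 0..6)
p_7 = [0, 1/4, 25/72, 7/24, 7/81, 14/729, 11/2187, 1/2187]  (j = 0..7)
E[N_7] = Σ j·p_7(j) = 40145/17496;  E[N_7²] = Σ j²·p_7(j) = 110753/17496
Var[N_7] = 110753/17496 − (40145/17496)² = 326113463/306110016

326113463/306110016


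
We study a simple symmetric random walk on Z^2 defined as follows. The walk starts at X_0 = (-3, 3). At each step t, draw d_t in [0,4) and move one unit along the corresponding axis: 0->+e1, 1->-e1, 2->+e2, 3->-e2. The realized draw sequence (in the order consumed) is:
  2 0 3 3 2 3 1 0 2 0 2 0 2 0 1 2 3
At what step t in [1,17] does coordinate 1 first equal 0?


12

t=0: X=(-3, 3), d=2 → +e2, X_1=(-3, 4)
t=1: X=(-3, 4), d=0 → +e1, X_2=(-2, 4)
t=2: X=(-2, 4), d=3 → -e2, X_3=(-2, 3)
t=3: X=(-2, 3), d=3 → -e2, X_4=(-2, 2)
t=4: X=(-2, 2), d=2 → +e2, X_5=(-2, 3)
t=5: X=(-2, 3), d=3 → -e2, X_6=(-2, 2)
t=6: X=(-2, 2), d=1 → -e1, X_7=(-3, 2)
t=7: X=(-3, 2), d=0 → +e1, X_8=(-2, 2)
t=8: X=(-2, 2), d=2 → +e2, X_9=(-2, 3)
t=9: X=(-2, 3), d=0 → +e1, X_10=(-1, 3)
t=10: X=(-1, 3), d=2 → +e2, X_11=(-1, 4)
t=11: X=(-1, 4), d=0 → +e1, X_12=(0, 4)
t=12: X=(0, 4), d=2 → +e2, X_13=(0, 5)
t=13: X=(0, 5), d=0 → +e1, X_14=(1, 5)
t=14: X=(1, 5), d=1 → -e1, X_15=(0, 5)
t=15: X=(0, 5), d=2 → +e2, X_16=(0, 6)
t=16: X=(0, 6), d=3 → -e2, X_17=(0, 5)


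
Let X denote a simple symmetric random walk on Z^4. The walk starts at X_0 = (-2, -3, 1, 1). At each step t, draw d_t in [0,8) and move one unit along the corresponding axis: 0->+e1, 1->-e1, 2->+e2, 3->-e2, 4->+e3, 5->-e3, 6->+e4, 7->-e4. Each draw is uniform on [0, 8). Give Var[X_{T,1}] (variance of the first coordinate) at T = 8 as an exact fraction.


Outcome values over d=0..7: [1, -1, 0, 0, 0, 0, 0, 0]
Σy = 0, Σy² = 2, M = 8
μ = 0/8 = 0,  σ² = 2/8 − (0)² = 1/4
Independent increments: Var[X_8] = 8·σ² = 8·(1/4) = 2

2


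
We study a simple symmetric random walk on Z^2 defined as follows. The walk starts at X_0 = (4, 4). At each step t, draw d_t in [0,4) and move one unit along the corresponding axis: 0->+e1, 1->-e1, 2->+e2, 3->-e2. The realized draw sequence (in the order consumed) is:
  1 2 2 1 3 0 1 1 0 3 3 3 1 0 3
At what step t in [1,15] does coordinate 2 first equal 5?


2

t=0: X=(4, 4), d=1 → -e1, X_1=(3, 4)
t=1: X=(3, 4), d=2 → +e2, X_2=(3, 5)
t=2: X=(3, 5), d=2 → +e2, X_3=(3, 6)
t=3: X=(3, 6), d=1 → -e1, X_4=(2, 6)
t=4: X=(2, 6), d=3 → -e2, X_5=(2, 5)
t=5: X=(2, 5), d=0 → +e1, X_6=(3, 5)
t=6: X=(3, 5), d=1 → -e1, X_7=(2, 5)
t=7: X=(2, 5), d=1 → -e1, X_8=(1, 5)
t=8: X=(1, 5), d=0 → +e1, X_9=(2, 5)
t=9: X=(2, 5), d=3 → -e2, X_10=(2, 4)
t=10: X=(2, 4), d=3 → -e2, X_11=(2, 3)
t=11: X=(2, 3), d=3 → -e2, X_12=(2, 2)
t=12: X=(2, 2), d=1 → -e1, X_13=(1, 2)
t=13: X=(1, 2), d=0 → +e1, X_14=(2, 2)
t=14: X=(2, 2), d=3 → -e2, X_15=(2, 1)


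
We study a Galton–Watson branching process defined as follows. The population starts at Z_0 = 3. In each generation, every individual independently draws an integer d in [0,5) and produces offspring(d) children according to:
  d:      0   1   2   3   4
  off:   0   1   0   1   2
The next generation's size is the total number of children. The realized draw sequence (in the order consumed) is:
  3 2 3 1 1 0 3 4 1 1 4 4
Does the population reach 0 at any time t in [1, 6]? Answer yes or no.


gen 0: Z_0=3, draws=[3, 2, 3], offspring=[1, 0, 1], Z_1=2
gen 1: Z_1=2, draws=[1, 1], offspring=[1, 1], Z_2=2
gen 2: Z_2=2, draws=[0, 3], offspring=[0, 1], Z_3=1
gen 3: Z_3=1, draws=[4], offspring=[2], Z_4=2
gen 4: Z_4=2, draws=[1, 1], offspring=[1, 1], Z_5=2
gen 5: Z_5=2, draws=[4, 4], offspring=[2, 2], Z_6=4

no


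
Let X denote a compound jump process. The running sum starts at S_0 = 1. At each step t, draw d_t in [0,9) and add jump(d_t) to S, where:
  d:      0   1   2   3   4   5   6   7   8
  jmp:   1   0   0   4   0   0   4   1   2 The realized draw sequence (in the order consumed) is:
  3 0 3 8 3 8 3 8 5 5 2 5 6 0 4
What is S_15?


29

t=0: S=1, d=3, jump=4, S_1=5
t=1: S=5, d=0, jump=1, S_2=6
t=2: S=6, d=3, jump=4, S_3=10
t=3: S=10, d=8, jump=2, S_4=12
t=4: S=12, d=3, jump=4, S_5=16
t=5: S=16, d=8, jump=2, S_6=18
t=6: S=18, d=3, jump=4, S_7=22
t=7: S=22, d=8, jump=2, S_8=24
t=8: S=24, d=5, jump=0, S_9=24
t=9: S=24, d=5, jump=0, S_10=24
t=10: S=24, d=2, jump=0, S_11=24
t=11: S=24, d=5, jump=0, S_12=24
t=12: S=24, d=6, jump=4, S_13=28
t=13: S=28, d=0, jump=1, S_14=29
t=14: S=29, d=4, jump=0, S_15=29


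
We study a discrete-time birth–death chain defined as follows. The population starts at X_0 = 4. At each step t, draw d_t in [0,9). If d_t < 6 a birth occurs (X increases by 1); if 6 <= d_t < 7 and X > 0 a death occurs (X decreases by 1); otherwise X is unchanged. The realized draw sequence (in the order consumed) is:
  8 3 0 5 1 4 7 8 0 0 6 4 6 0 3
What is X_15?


12

t=0: X=4, d=8 → hold, X_1=4
t=1: X=4, d=3 → birth, X_2=5
t=2: X=5, d=0 → birth, X_3=6
t=3: X=6, d=5 → birth, X_4=7
t=4: X=7, d=1 → birth, X_5=8
t=5: X=8, d=4 → birth, X_6=9
t=6: X=9, d=7 → hold, X_7=9
t=7: X=9, d=8 → hold, X_8=9
t=8: X=9, d=0 → birth, X_9=10
t=9: X=10, d=0 → birth, X_10=11
t=10: X=11, d=6 → death, X_11=10
t=11: X=10, d=4 → birth, X_12=11
t=12: X=11, d=6 → death, X_13=10
t=13: X=10, d=0 → birth, X_14=11
t=14: X=11, d=3 → birth, X_15=12


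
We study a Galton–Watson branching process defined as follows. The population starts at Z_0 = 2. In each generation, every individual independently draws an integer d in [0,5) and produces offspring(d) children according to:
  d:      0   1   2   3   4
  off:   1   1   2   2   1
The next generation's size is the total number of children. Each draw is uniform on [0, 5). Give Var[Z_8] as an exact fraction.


26555190153408/152587890625

Outcome values over d=0..4: [1, 1, 2, 2, 1]
Σy = 7, Σy² = 11, M = 5
μ = 7/5 = 7/5,  σ² = 11/5 − (7/5)² = 6/25
V_0 = 0, E_0 = 2
V_1 = 6/25·E_0 + (7/5)²·V_0 = 12/25;  E_1 = 14/5
V_2 = 6/25·E_1 + (7/5)²·V_1 = 1008/625;  E_2 = 98/25
V_3 = 6/25·E_2 + (7/5)²·V_2 = 64092/15625;  E_3 = 686/125
V_4 = 6/25·E_3 + (7/5)²·V_3 = 3655008/390625;  E_4 = 4802/625
V_5 = 6/25·E_4 + (7/5)²·V_4 = 197102892/9765625;  E_5 = 33614/3125
V_6 = 6/25·E_5 + (7/5)²·V_5 = 10288304208/244140625;  E_6 = 235298/15625
V_7 = 6/25·E_6 + (7/5)²·V_6 = 526186093692/6103515625;  E_7 = 1647086/78125
V_8 = 6/25·E_7 + (7/5)²·V_7 = 26555190153408/152587890625;  E_8 = 11529602/390625


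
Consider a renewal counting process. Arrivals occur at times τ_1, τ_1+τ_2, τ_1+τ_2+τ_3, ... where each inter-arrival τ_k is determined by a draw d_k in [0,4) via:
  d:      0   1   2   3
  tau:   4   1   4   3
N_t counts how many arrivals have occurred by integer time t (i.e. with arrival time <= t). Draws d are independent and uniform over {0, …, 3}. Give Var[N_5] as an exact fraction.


415719/1048576

Inter-arrival values over d=0..3: [4, 1, 4, 3]
Each d has probability 1/4, so the pmf of τ is: f(1) = 1/4, f(3) = 1/4, f(4) = 1/2
Let p_n(j) = P(N_n = j), with p_0 = [1]. Condition on τ_1: p_n(0) = P(τ > n), and for j >= 1, p_n(j) = Σ_{k<=n} f(k)·p_{n−k}(j−1)
p_1 = [3/4, 1/4]  (j = 0..1)
p_2 = [3/4, 3/16, 1/16]  (j = 0..2)
p_3 = [1/2, 7/16, 3/64, 1/64]  (j = 0..3)
p_4 = [0, 13/16, 11/64, 3/256, 1/256]  (j = 0..4)
p_5 = [0, 9/16, 3/8, 15/256, 3/1024, 1/1024]  (j = 0..5)
E[N_5] = Σ j·p_5(j) = 1541/1024;  E[N_5²] = Σ j²·p_5(j) = 2725/1024
Var[N_5] = 2725/1024 − (1541/1024)² = 415719/1048576


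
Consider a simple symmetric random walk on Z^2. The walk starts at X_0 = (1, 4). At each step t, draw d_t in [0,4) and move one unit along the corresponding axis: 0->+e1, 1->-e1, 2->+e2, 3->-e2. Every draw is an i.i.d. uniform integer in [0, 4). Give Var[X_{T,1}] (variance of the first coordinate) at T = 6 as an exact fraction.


Outcome values over d=0..3: [1, -1, 0, 0]
Σy = 0, Σy² = 2, M = 4
μ = 0/4 = 0,  σ² = 2/4 − (0)² = 1/2
Independent increments: Var[X_6] = 6·σ² = 6·(1/2) = 3

3


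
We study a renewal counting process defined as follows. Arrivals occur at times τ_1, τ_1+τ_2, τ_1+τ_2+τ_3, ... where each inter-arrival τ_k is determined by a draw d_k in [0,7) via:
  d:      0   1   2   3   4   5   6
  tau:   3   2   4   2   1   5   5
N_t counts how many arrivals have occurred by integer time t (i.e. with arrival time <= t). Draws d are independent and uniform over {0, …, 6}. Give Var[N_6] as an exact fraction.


7562671752/13841287201

Inter-arrival values over d=0..6: [3, 2, 4, 2, 1, 5, 5]
Each d has probability 1/7, so the pmf of τ is: f(1) = 1/7, f(2) = 2/7, f(3) = 1/7, f(4) = 1/7, f(5) = 2/7
Let p_n(j) = P(N_n = j), with p_0 = [1]. Condition on τ_1: p_n(0) = P(τ > n), and for j >= 1, p_n(j) = Σ_{k<=n} f(k)·p_{n−k}(j−1)
p_1 = [6/7, 1/7]  (j = 0..1)
p_2 = [4/7, 20/49, 1/49]  (j = 0..2)
p_3 = [3/7, 23/49, 34/343, 1/343]  (j = 0..3)
p_4 = [2/7, 24/49, 10/49, 48/2401, 1/2401]  (j = 0..4)
p_5 = [0, 32/49, 97/343, 145/2401, 62/16807, 1/16807]  (j = 0..5)
p_6 = [0, 23/49, 137/343, 278/2401, 248/16807, 76/117649, 1/117649]  (j = 0..6)
E[N_6] = Σ j·p_6(j) = 197401/117649;  E[N_6²] = Σ j²·p_6(j) = 395497/117649
Var[N_6] = 395497/117649 − (197401/117649)² = 7562671752/13841287201


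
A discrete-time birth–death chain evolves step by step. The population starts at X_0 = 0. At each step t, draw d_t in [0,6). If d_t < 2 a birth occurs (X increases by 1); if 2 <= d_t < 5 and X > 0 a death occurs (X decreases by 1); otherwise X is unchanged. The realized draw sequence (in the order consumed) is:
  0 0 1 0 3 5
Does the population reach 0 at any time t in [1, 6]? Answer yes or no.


no

t=0: X=0, d=0 → birth, X_1=1
t=1: X=1, d=0 → birth, X_2=2
t=2: X=2, d=1 → birth, X_3=3
t=3: X=3, d=0 → birth, X_4=4
t=4: X=4, d=3 → death, X_5=3
t=5: X=3, d=5 → hold, X_6=3


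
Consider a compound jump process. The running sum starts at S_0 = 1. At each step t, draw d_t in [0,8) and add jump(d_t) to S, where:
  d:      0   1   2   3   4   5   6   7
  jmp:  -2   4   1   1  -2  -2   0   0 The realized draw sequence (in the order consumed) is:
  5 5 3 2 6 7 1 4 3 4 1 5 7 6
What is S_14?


t=0: S=1, d=5, jump=-2, S_1=-1
t=1: S=-1, d=5, jump=-2, S_2=-3
t=2: S=-3, d=3, jump=1, S_3=-2
t=3: S=-2, d=2, jump=1, S_4=-1
t=4: S=-1, d=6, jump=0, S_5=-1
t=5: S=-1, d=7, jump=0, S_6=-1
t=6: S=-1, d=1, jump=4, S_7=3
t=7: S=3, d=4, jump=-2, S_8=1
t=8: S=1, d=3, jump=1, S_9=2
t=9: S=2, d=4, jump=-2, S_10=0
t=10: S=0, d=1, jump=4, S_11=4
t=11: S=4, d=5, jump=-2, S_12=2
t=12: S=2, d=7, jump=0, S_13=2
t=13: S=2, d=6, jump=0, S_14=2

2


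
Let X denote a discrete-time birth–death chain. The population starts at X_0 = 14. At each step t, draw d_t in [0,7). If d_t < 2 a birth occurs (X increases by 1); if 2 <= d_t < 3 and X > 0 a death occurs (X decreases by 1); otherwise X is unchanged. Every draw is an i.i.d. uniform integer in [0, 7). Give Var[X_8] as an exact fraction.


X can drop by at most 1 per step and X_0 = 14 > T = 8, so X_t >= 14 − t >= 6 > 0 for every t <= 8: the floor at 0 (the 'and X > 0' condition) never binds. Hence X_8 = X_0 + Σ_{t<8} Y_t with i.i.d. increments Y_t = y(d_t) ∈ {+1, −1, 0}.
Outcome values over d=0..6: [1, 1, -1, 0, 0, 0, 0]
Σy = 1, Σy² = 3, M = 7
μ = 1/7 = 1/7,  σ² = 3/7 − (1/7)² = 20/49
Independent increments: Var[X_8] = 8·σ² = 8·(20/49) = 160/49

160/49


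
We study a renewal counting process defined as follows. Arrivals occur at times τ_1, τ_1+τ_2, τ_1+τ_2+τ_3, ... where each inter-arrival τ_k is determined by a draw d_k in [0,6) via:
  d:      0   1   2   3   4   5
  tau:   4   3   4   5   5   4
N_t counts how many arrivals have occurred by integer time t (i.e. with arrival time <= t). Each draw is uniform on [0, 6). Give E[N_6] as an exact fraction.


Inter-arrival values over d=0..5: [4, 3, 4, 5, 5, 4]
Each d has probability 1/6, so the pmf of τ is: f(3) = 1/6, f(4) = 1/2, f(5) = 1/3
Renewal equation for m(n) = E[N_n]: condition on τ_1 = k (if k <= n, one arrival plus a fresh copy on the remaining n−k steps): m(n) = F(n) + Σ_{k<=n} f(k)·m(n−k), where F(n) = P(τ <= n) and m(0) = 0
m(1) = F(1) = 0
m(2) = F(2) = 0
m(3) = F(3) = 1/6
m(4) = F(4) = 2/3
m(5) = F(5) = 1
m(6) = F(6) + f(3)·m(3) = 1 + 1/6·1/6 = 37/36
E[N_6] = m(6) = 37/36

37/36


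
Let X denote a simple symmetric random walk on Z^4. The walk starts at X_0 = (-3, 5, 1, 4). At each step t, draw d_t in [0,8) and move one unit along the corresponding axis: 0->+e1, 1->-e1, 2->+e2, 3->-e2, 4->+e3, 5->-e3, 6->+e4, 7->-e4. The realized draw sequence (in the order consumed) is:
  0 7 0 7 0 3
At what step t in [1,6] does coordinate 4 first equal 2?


4

t=0: X=(-3, 5, 1, 4), d=0 → +e1, X_1=(-2, 5, 1, 4)
t=1: X=(-2, 5, 1, 4), d=7 → -e4, X_2=(-2, 5, 1, 3)
t=2: X=(-2, 5, 1, 3), d=0 → +e1, X_3=(-1, 5, 1, 3)
t=3: X=(-1, 5, 1, 3), d=7 → -e4, X_4=(-1, 5, 1, 2)
t=4: X=(-1, 5, 1, 2), d=0 → +e1, X_5=(0, 5, 1, 2)
t=5: X=(0, 5, 1, 2), d=3 → -e2, X_6=(0, 4, 1, 2)


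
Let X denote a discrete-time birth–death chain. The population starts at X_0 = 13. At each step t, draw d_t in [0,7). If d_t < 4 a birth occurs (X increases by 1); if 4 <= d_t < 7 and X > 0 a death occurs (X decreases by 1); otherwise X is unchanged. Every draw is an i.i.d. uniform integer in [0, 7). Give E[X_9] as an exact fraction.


X can drop by at most 1 per step and X_0 = 13 > T = 9, so X_t >= 13 − t >= 4 > 0 for every t <= 9: the floor at 0 (the 'and X > 0' condition) never binds. Hence X_9 = X_0 + Σ_{t<9} Y_t with i.i.d. increments Y_t = y(d_t) ∈ {+1, −1, 0}.
Outcome values over d=0..6: [1, 1, 1, 1, -1, -1, -1]
Σy = 1, Σy² = 7, M = 7
μ = 1/7 = 1/7,  σ² = 7/7 − (1/7)² = 48/49
E[X_9] = 13 + 9·(1/7) = 100/7

100/7


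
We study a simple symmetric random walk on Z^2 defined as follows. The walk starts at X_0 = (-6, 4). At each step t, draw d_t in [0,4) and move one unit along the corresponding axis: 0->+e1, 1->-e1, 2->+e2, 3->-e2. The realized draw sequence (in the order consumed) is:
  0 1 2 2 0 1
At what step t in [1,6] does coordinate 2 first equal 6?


4

t=0: X=(-6, 4), d=0 → +e1, X_1=(-5, 4)
t=1: X=(-5, 4), d=1 → -e1, X_2=(-6, 4)
t=2: X=(-6, 4), d=2 → +e2, X_3=(-6, 5)
t=3: X=(-6, 5), d=2 → +e2, X_4=(-6, 6)
t=4: X=(-6, 6), d=0 → +e1, X_5=(-5, 6)
t=5: X=(-5, 6), d=1 → -e1, X_6=(-6, 6)


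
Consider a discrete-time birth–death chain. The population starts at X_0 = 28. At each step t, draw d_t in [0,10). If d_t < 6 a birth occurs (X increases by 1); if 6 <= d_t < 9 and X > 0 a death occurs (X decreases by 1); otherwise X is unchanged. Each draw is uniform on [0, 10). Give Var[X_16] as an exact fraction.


X can drop by at most 1 per step and X_0 = 28 > T = 16, so X_t >= 28 − t >= 12 > 0 for every t <= 16: the floor at 0 (the 'and X > 0' condition) never binds. Hence X_16 = X_0 + Σ_{t<16} Y_t with i.i.d. increments Y_t = y(d_t) ∈ {+1, −1, 0}.
Outcome values over d=0..9: [1, 1, 1, 1, 1, 1, -1, -1, -1, 0]
Σy = 3, Σy² = 9, M = 10
μ = 3/10 = 3/10,  σ² = 9/10 − (3/10)² = 81/100
Independent increments: Var[X_16] = 16·σ² = 16·(81/100) = 324/25

324/25


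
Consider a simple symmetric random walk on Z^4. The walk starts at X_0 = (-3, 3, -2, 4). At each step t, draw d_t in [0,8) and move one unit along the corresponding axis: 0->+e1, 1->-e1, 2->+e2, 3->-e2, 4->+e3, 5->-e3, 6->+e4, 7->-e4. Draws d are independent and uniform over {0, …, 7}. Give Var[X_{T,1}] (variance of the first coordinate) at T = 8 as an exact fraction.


2

Outcome values over d=0..7: [1, -1, 0, 0, 0, 0, 0, 0]
Σy = 0, Σy² = 2, M = 8
μ = 0/8 = 0,  σ² = 2/8 − (0)² = 1/4
Independent increments: Var[X_8] = 8·σ² = 8·(1/4) = 2


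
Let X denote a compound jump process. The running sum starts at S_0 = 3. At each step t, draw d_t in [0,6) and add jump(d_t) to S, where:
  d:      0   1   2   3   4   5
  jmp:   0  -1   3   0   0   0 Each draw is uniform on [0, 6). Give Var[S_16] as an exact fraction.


224/9

Outcome values over d=0..5: [0, -1, 3, 0, 0, 0]
Σy = 2, Σy² = 10, M = 6
μ = 2/6 = 1/3,  σ² = 10/6 − (1/3)² = 14/9
Independent increments: Var[S_16] = 16·σ² = 16·(14/9) = 224/9


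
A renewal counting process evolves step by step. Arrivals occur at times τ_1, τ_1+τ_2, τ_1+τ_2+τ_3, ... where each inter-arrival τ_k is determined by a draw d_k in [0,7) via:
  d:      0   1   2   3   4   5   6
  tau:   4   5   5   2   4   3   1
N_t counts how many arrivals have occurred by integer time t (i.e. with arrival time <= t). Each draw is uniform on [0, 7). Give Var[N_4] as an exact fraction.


2434900/5764801

Inter-arrival values over d=0..6: [4, 5, 5, 2, 4, 3, 1]
Each d has probability 1/7, so the pmf of τ is: f(1) = 1/7, f(2) = 1/7, f(3) = 1/7, f(4) = 2/7, f(5) = 2/7
Let p_n(j) = P(N_n = j), with p_0 = [1]. Condition on τ_1: p_n(0) = P(τ > n), and for j >= 1, p_n(j) = Σ_{k<=n} f(k)·p_{n−k}(j−1)
p_1 = [6/7, 1/7]  (j = 0..1)
p_2 = [5/7, 13/49, 1/49]  (j = 0..2)
p_3 = [4/7, 18/49, 20/343, 1/343]  (j = 0..3)
p_4 = [2/7, 29/49, 38/343, 27/2401, 1/2401]  (j = 0..4)
E[N_4] = Σ j·p_4(j) = 2038/2401;  E[N_4²] = Σ j²·p_4(j) = 8/7
Var[N_4] = 8/7 − (2038/2401)² = 2434900/5764801


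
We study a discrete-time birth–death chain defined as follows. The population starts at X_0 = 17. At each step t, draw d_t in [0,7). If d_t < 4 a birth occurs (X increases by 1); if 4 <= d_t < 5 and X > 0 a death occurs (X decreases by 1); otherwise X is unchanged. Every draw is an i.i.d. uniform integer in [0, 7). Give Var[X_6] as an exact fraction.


156/49

X can drop by at most 1 per step and X_0 = 17 > T = 6, so X_t >= 17 − t >= 11 > 0 for every t <= 6: the floor at 0 (the 'and X > 0' condition) never binds. Hence X_6 = X_0 + Σ_{t<6} Y_t with i.i.d. increments Y_t = y(d_t) ∈ {+1, −1, 0}.
Outcome values over d=0..6: [1, 1, 1, 1, -1, 0, 0]
Σy = 3, Σy² = 5, M = 7
μ = 3/7 = 3/7,  σ² = 5/7 − (3/7)² = 26/49
Independent increments: Var[X_6] = 6·σ² = 6·(26/49) = 156/49


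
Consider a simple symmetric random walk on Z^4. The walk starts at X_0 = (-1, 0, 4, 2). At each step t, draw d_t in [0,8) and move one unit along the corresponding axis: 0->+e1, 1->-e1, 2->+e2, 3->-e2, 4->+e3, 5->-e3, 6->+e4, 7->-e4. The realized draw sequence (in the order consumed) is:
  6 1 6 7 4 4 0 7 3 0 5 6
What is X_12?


t=0: X=(-1, 0, 4, 2), d=6 → +e4, X_1=(-1, 0, 4, 3)
t=1: X=(-1, 0, 4, 3), d=1 → -e1, X_2=(-2, 0, 4, 3)
t=2: X=(-2, 0, 4, 3), d=6 → +e4, X_3=(-2, 0, 4, 4)
t=3: X=(-2, 0, 4, 4), d=7 → -e4, X_4=(-2, 0, 4, 3)
t=4: X=(-2, 0, 4, 3), d=4 → +e3, X_5=(-2, 0, 5, 3)
t=5: X=(-2, 0, 5, 3), d=4 → +e3, X_6=(-2, 0, 6, 3)
t=6: X=(-2, 0, 6, 3), d=0 → +e1, X_7=(-1, 0, 6, 3)
t=7: X=(-1, 0, 6, 3), d=7 → -e4, X_8=(-1, 0, 6, 2)
t=8: X=(-1, 0, 6, 2), d=3 → -e2, X_9=(-1, -1, 6, 2)
t=9: X=(-1, -1, 6, 2), d=0 → +e1, X_10=(0, -1, 6, 2)
t=10: X=(0, -1, 6, 2), d=5 → -e3, X_11=(0, -1, 5, 2)
t=11: X=(0, -1, 5, 2), d=6 → +e4, X_12=(0, -1, 5, 3)

(0, -1, 5, 3)


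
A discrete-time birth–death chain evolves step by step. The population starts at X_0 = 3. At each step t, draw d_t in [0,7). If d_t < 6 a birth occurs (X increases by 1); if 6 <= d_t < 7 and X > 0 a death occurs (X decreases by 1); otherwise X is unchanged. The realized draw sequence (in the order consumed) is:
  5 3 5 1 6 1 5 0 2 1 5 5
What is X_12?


13

t=0: X=3, d=5 → birth, X_1=4
t=1: X=4, d=3 → birth, X_2=5
t=2: X=5, d=5 → birth, X_3=6
t=3: X=6, d=1 → birth, X_4=7
t=4: X=7, d=6 → death, X_5=6
t=5: X=6, d=1 → birth, X_6=7
t=6: X=7, d=5 → birth, X_7=8
t=7: X=8, d=0 → birth, X_8=9
t=8: X=9, d=2 → birth, X_9=10
t=9: X=10, d=1 → birth, X_10=11
t=10: X=11, d=5 → birth, X_11=12
t=11: X=12, d=5 → birth, X_12=13


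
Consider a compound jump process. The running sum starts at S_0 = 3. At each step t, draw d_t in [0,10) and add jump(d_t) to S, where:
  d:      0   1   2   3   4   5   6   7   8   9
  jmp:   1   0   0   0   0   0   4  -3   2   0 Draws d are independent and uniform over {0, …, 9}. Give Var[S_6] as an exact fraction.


426/25

Outcome values over d=0..9: [1, 0, 0, 0, 0, 0, 4, -3, 2, 0]
Σy = 4, Σy² = 30, M = 10
μ = 4/10 = 2/5,  σ² = 30/10 − (2/5)² = 71/25
Independent increments: Var[S_6] = 6·σ² = 6·(71/25) = 426/25


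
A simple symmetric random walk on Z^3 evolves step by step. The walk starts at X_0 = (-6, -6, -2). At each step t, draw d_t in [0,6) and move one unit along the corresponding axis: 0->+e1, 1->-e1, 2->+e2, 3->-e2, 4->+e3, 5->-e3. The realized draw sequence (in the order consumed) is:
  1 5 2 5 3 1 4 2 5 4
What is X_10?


t=0: X=(-6, -6, -2), d=1 → -e1, X_1=(-7, -6, -2)
t=1: X=(-7, -6, -2), d=5 → -e3, X_2=(-7, -6, -3)
t=2: X=(-7, -6, -3), d=2 → +e2, X_3=(-7, -5, -3)
t=3: X=(-7, -5, -3), d=5 → -e3, X_4=(-7, -5, -4)
t=4: X=(-7, -5, -4), d=3 → -e2, X_5=(-7, -6, -4)
t=5: X=(-7, -6, -4), d=1 → -e1, X_6=(-8, -6, -4)
t=6: X=(-8, -6, -4), d=4 → +e3, X_7=(-8, -6, -3)
t=7: X=(-8, -6, -3), d=2 → +e2, X_8=(-8, -5, -3)
t=8: X=(-8, -5, -3), d=5 → -e3, X_9=(-8, -5, -4)
t=9: X=(-8, -5, -4), d=4 → +e3, X_10=(-8, -5, -3)

(-8, -5, -3)


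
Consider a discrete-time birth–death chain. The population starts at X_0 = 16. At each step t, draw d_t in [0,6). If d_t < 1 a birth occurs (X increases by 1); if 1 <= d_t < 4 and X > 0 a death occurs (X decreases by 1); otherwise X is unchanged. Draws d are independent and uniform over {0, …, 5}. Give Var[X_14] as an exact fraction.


X can drop by at most 1 per step and X_0 = 16 > T = 14, so X_t >= 16 − t >= 2 > 0 for every t <= 14: the floor at 0 (the 'and X > 0' condition) never binds. Hence X_14 = X_0 + Σ_{t<14} Y_t with i.i.d. increments Y_t = y(d_t) ∈ {+1, −1, 0}.
Outcome values over d=0..5: [1, -1, -1, -1, 0, 0]
Σy = -2, Σy² = 4, M = 6
μ = -2/6 = -1/3,  σ² = 4/6 − (-1/3)² = 5/9
Independent increments: Var[X_14] = 14·σ² = 14·(5/9) = 70/9

70/9


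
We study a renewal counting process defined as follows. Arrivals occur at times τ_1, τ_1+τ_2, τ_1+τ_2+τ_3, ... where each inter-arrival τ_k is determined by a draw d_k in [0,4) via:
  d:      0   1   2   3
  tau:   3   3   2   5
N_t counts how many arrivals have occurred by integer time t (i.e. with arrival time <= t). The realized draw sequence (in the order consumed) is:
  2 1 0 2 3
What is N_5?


draw d_1=2: τ_1=2, arrival time A_1=2
draw d_2=1: τ_2=3, arrival time A_2=5
draw d_3=0: τ_3=3, arrival time A_3=8
draw d_4=2: τ_4=2, arrival time A_4=10
draw d_5=3: τ_5=5, arrival time A_5=15
N_t over t=0..5: 0:0 1:0 2:1 3:1 4:1 5:2

2


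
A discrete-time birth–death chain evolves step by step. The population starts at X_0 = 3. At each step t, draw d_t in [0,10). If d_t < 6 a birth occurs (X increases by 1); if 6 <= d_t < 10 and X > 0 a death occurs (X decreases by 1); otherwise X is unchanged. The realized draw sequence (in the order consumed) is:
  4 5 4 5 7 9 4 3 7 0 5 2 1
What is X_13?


t=0: X=3, d=4 → birth, X_1=4
t=1: X=4, d=5 → birth, X_2=5
t=2: X=5, d=4 → birth, X_3=6
t=3: X=6, d=5 → birth, X_4=7
t=4: X=7, d=7 → death, X_5=6
t=5: X=6, d=9 → death, X_6=5
t=6: X=5, d=4 → birth, X_7=6
t=7: X=6, d=3 → birth, X_8=7
t=8: X=7, d=7 → death, X_9=6
t=9: X=6, d=0 → birth, X_10=7
t=10: X=7, d=5 → birth, X_11=8
t=11: X=8, d=2 → birth, X_12=9
t=12: X=9, d=1 → birth, X_13=10

10
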